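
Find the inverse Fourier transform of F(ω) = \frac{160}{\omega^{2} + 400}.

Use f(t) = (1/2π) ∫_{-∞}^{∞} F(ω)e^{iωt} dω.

f(t) = 4 e^{- 20 \left|{t}\right|}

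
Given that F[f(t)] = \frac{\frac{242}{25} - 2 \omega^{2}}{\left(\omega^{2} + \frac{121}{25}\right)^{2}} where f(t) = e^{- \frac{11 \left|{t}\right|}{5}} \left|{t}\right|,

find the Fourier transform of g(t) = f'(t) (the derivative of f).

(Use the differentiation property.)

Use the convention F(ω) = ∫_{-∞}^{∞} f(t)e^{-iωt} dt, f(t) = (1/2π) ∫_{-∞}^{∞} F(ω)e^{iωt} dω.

F[g](ω) = - \frac{50 i \omega \left(25 \omega^{2} - 121\right)}{\left(25 \omega^{2} + 121\right)^{2}}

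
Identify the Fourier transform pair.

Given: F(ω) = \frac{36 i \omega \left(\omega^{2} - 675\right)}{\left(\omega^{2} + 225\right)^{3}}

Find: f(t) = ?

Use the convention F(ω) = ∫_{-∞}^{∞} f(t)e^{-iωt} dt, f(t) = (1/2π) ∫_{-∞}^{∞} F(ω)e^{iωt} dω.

f(t) = 9 t e^{- 15 \left|{t}\right|} \left|{t}\right|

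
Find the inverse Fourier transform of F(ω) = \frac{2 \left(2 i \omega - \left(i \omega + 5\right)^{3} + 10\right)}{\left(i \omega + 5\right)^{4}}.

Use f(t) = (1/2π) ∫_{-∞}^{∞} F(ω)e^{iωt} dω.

f(t) = 2 \left(t^{2} - 1\right) e^{- 5 t} u\left(t\right)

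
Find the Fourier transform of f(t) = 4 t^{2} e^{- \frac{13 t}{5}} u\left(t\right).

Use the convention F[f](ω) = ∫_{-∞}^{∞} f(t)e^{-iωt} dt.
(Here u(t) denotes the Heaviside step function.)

F(ω) = \frac{1000}{\left(5 i \omega + 13\right)^{3}}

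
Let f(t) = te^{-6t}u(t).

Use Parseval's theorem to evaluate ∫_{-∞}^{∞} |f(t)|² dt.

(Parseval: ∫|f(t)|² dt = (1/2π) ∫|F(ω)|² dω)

∫|f(t)|² dt = \frac{1}{864}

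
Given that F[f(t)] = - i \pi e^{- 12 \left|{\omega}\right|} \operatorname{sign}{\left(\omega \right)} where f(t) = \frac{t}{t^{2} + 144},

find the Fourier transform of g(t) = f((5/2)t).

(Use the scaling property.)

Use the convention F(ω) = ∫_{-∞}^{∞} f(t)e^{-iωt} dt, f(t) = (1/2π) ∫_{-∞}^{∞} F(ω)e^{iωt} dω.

F[g](ω) = - \frac{2 i \pi e^{- \frac{24 \left|{\omega}\right|}{5}} \operatorname{sign}{\left(\omega \right)}}{5}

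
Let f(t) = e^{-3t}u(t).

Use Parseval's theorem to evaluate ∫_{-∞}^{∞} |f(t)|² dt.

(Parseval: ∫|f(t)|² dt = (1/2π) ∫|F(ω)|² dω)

∫|f(t)|² dt = \frac{1}{6}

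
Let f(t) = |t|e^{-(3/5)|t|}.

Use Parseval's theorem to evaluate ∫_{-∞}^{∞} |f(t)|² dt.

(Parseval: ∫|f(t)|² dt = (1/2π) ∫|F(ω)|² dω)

∫|f(t)|² dt = \frac{125}{54}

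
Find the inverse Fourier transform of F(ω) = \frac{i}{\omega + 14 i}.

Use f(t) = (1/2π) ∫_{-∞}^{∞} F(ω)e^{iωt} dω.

f(t) = e^{14 t} u\left(- t\right)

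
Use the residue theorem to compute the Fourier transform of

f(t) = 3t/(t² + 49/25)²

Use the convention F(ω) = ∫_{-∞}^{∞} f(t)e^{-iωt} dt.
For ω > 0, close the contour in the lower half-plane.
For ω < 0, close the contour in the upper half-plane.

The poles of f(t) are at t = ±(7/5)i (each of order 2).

Let g(z) = f(z)e^{-iωz}; for large |z| the factor e^{-iωz} decays in the lower half-plane when ω > 0 and in the upper half-plane when ω < 0.

Case ω > 0 (lower half-plane, clockwise contour ⇒ F(ω) = -2πi·ΣRes):
  Res_{z = - \frac{7 i}{5}} g(z) = \frac{15 \omega e^{- \frac{7 \omega}{5}}}{28} (pole of order 2)
  F(ω) = -2πi·ΣRes = - \frac{15 i \pi \omega e^{- \frac{7 \omega}{5}}}{14}

Case ω < 0 (upper half-plane, counterclockwise contour ⇒ F(ω) = +2πi·ΣRes):
  Res_{z = \frac{7 i}{5}} g(z) = - \frac{15 \omega e^{\frac{7 \omega}{5}}}{28} (pole of order 2)
  F(ω) = 2πi·ΣRes = - \frac{15 i \pi \omega e^{\frac{7 \omega}{5}}}{14}

Both cases combine into a single formula in |ω|:

F(ω) = - \frac{15 i \pi \omega e^{- \frac{7 \left|{\omega}\right|}{5}}}{14}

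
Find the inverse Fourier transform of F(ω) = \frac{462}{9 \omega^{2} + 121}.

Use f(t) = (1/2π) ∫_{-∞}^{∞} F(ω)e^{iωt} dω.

f(t) = 7 e^{- \frac{11 \left|{t}\right|}{3}}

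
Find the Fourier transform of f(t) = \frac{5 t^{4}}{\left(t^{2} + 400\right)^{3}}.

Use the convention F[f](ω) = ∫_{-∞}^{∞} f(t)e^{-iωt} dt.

F(ω) = \frac{\pi \left(400 \omega^{2} - 100 \left|{\omega}\right| + 3\right) e^{- 20 \left|{\omega}\right|}}{32}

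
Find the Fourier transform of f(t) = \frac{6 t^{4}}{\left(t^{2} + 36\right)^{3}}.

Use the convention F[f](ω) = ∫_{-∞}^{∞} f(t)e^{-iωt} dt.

F(ω) = \frac{3 \pi \left(12 \omega^{2} - 10 \left|{\omega}\right| + 1\right) e^{- 6 \left|{\omega}\right|}}{8}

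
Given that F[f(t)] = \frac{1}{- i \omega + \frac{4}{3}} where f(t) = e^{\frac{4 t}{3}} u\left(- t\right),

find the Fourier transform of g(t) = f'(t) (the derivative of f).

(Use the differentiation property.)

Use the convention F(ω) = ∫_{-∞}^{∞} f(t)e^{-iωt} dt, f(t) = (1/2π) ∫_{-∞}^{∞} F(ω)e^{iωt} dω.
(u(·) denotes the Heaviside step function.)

F[g](ω) = - \frac{3 \omega}{3 \omega + 4 i}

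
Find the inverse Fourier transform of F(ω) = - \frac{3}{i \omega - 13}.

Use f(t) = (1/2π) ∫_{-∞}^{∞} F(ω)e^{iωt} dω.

f(t) = 3 e^{13 t} u\left(- t\right)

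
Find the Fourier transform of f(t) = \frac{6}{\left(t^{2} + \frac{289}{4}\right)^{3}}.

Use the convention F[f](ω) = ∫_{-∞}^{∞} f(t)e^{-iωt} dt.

F(ω) = \frac{6 \pi \left(289 \omega^{2} + 102 \left|{\omega}\right| + 12\right) e^{- \frac{17 \left|{\omega}\right|}{2}}}{1419857}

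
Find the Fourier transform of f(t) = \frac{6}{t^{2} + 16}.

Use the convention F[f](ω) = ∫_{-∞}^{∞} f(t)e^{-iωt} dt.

F(ω) = \frac{3 \pi e^{- 4 \left|{\omega}\right|}}{2}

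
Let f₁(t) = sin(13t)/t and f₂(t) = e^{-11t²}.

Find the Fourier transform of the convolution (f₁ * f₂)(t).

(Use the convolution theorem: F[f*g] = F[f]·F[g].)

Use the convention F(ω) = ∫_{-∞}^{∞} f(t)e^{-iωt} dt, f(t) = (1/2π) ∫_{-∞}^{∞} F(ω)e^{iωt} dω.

F[f₁*f₂](ω) = \begin{cases} \frac{\sqrt{11} \pi^{\frac{3}{2}} e^{- \frac{\omega^{2}}{44}}}{11} & \text{for}\: \omega > -13 \wedge \omega < 13 \\0 & \text{otherwise} \end{cases}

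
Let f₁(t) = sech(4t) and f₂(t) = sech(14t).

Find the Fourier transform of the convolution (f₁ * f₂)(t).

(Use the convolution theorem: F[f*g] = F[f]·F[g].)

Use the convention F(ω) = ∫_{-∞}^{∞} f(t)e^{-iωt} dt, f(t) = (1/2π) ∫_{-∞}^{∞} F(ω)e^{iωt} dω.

F[f₁*f₂](ω) = \frac{\pi^{2}}{56 \cosh{\left(\frac{\pi \omega}{28} \right)} \cosh{\left(\frac{\pi \omega}{8} \right)}}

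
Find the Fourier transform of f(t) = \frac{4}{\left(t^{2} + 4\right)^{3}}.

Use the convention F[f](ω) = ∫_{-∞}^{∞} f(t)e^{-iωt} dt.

F(ω) = \frac{\pi \left(4 \omega^{2} + 6 \left|{\omega}\right| + 3\right) e^{- 2 \left|{\omega}\right|}}{64}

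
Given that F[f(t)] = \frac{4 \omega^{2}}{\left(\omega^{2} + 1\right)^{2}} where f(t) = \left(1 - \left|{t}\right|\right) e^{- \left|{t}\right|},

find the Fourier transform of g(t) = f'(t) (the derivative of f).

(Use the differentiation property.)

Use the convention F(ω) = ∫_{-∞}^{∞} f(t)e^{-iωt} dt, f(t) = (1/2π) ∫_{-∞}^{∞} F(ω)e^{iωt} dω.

F[g](ω) = \frac{4 i \omega^{3}}{\left(\omega^{2} + 1\right)^{2}}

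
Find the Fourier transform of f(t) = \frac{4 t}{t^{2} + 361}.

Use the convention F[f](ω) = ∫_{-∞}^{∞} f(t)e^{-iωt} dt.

F(ω) = - 4 i \pi e^{- 19 \left|{\omega}\right|} \operatorname{sign}{\left(\omega \right)}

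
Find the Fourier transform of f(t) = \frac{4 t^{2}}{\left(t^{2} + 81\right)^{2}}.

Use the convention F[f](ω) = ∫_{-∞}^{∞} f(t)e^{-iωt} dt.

F(ω) = \frac{2 \pi \left(1 - 9 \left|{\omega}\right|\right) e^{- 9 \left|{\omega}\right|}}{9}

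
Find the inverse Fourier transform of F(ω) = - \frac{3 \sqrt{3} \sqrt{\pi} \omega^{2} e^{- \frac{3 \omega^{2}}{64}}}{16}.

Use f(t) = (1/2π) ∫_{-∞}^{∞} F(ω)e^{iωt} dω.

f(t) = 4 \left(\frac{64 t^{2}}{3} - 2\right) e^{- \frac{16 t^{2}}{3}}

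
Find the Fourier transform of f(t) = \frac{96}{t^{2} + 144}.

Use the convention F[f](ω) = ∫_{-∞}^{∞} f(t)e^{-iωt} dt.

F(ω) = 8 \pi e^{- 12 \left|{\omega}\right|}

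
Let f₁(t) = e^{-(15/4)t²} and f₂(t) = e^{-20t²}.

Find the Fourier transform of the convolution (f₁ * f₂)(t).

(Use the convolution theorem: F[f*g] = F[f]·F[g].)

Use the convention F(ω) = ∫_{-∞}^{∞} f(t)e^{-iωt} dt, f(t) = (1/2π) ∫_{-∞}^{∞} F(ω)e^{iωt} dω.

F[f₁*f₂](ω) = \frac{\sqrt{3} \pi e^{- \frac{19 \omega^{2}}{240}}}{15}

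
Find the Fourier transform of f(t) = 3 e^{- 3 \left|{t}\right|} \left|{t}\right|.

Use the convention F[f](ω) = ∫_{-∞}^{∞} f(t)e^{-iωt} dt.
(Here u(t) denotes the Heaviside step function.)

F(ω) = \frac{6 \left(9 - \omega^{2}\right)}{\left(\omega^{2} + 9\right)^{2}}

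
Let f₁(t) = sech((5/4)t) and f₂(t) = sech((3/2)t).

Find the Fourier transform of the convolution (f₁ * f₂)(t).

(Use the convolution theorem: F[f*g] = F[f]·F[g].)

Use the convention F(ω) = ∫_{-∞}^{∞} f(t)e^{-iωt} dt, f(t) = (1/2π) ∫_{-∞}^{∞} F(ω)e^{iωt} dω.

F[f₁*f₂](ω) = \frac{8 \pi^{2}}{15 \cosh{\left(\frac{\pi \omega}{3} \right)} \cosh{\left(\frac{2 \pi \omega}{5} \right)}}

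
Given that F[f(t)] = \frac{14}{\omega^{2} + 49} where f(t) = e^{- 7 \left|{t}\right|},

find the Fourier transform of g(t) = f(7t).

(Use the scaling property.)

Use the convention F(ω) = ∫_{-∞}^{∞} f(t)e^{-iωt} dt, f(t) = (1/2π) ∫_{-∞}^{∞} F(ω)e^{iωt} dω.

F[g](ω) = \frac{98}{\omega^{2} + 2401}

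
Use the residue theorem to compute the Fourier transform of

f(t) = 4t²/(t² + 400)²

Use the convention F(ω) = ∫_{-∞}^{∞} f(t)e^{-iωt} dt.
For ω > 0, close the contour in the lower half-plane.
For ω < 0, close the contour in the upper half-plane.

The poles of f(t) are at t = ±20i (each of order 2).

Let g(z) = f(z)e^{-iωz}; for large |z| the factor e^{-iωz} decays in the lower half-plane when ω > 0 and in the upper half-plane when ω < 0.

Case ω > 0 (lower half-plane, clockwise contour ⇒ F(ω) = -2πi·ΣRes):
  Res_{z = - 20 i} g(z) = i \left(\frac{1}{20} - \omega\right) e^{- 20 \omega} (pole of order 2)
  F(ω) = -2πi·ΣRes = \frac{\pi \left(1 - 20 \omega\right) e^{- 20 \omega}}{10}

Case ω < 0 (upper half-plane, counterclockwise contour ⇒ F(ω) = +2πi·ΣRes):
  Res_{z = 20 i} g(z) = i \left(- \omega - \frac{1}{20}\right) e^{20 \omega} (pole of order 2)
  F(ω) = 2πi·ΣRes = \frac{\pi \left(20 \omega + 1\right) e^{20 \omega}}{10}

Both cases combine into a single formula in |ω|:

F(ω) = \frac{\pi \left(1 - 20 \left|{\omega}\right|\right) e^{- 20 \left|{\omega}\right|}}{10}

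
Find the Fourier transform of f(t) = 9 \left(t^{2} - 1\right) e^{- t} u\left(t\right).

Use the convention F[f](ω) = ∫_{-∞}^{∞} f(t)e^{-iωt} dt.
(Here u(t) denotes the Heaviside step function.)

F(ω) = \frac{9 \left(2 i \omega - \left(i \omega + 1\right)^{3} + 2\right)}{\left(i \omega + 1\right)^{4}}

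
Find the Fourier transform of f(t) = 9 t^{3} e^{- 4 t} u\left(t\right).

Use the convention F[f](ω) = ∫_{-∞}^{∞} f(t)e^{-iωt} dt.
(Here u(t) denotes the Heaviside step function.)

F(ω) = \frac{54}{\left(i \omega + 4\right)^{4}}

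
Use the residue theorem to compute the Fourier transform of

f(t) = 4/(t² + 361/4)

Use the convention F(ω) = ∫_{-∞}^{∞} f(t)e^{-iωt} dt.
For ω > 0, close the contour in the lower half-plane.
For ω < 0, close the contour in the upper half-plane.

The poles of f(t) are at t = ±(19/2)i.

Let g(z) = f(z)e^{-iωz}; for large |z| the factor e^{-iωz} decays in the lower half-plane when ω > 0 and in the upper half-plane when ω < 0.

Case ω > 0 (lower half-plane, clockwise contour ⇒ F(ω) = -2πi·ΣRes):
  Res_{z = - \frac{19 i}{2}} g(z) = \frac{4 i e^{- \frac{19 \omega}{2}}}{19}
  F(ω) = -2πi·ΣRes = \frac{8 \pi e^{- \frac{19 \omega}{2}}}{19}

Case ω < 0 (upper half-plane, counterclockwise contour ⇒ F(ω) = +2πi·ΣRes):
  Res_{z = \frac{19 i}{2}} g(z) = - \frac{4 i e^{\frac{19 \omega}{2}}}{19}
  F(ω) = 2πi·ΣRes = \frac{8 \pi e^{\frac{19 \omega}{2}}}{19}

Both cases combine into a single formula in |ω|:

F(ω) = \frac{8 \pi e^{- \frac{19 \left|{\omega}\right|}{2}}}{19}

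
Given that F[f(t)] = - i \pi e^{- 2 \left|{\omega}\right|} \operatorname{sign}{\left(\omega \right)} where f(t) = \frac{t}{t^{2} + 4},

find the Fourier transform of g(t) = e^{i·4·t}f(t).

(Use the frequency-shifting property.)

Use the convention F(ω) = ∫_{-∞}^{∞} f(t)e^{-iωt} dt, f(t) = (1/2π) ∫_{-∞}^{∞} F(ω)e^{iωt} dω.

F[g](ω) = - i \pi e^{- 2 \left|{\omega - 4}\right|} \operatorname{sign}{\left(\omega - 4 \right)}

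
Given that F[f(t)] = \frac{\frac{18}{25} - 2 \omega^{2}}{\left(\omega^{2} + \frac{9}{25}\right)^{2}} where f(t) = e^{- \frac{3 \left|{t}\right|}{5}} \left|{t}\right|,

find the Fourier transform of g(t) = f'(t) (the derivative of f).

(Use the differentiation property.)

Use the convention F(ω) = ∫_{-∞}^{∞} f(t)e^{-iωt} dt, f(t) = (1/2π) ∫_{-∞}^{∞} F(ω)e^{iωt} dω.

F[g](ω) = - \frac{50 i \omega \left(25 \omega^{2} - 9\right)}{\left(25 \omega^{2} + 9\right)^{2}}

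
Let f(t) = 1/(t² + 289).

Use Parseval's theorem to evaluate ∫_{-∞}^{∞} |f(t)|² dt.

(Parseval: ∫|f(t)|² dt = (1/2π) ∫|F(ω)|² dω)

∫|f(t)|² dt = \frac{\pi}{9826}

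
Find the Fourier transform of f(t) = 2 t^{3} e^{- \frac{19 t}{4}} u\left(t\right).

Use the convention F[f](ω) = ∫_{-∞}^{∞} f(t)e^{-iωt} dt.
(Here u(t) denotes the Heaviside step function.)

F(ω) = \frac{3072}{\left(4 i \omega + 19\right)^{4}}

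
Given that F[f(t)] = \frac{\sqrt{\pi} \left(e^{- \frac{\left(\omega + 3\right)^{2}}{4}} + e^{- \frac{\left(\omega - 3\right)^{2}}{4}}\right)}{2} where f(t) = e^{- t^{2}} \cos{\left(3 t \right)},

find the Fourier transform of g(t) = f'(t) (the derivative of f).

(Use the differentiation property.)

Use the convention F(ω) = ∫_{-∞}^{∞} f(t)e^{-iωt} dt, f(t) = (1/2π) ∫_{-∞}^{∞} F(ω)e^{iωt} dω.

F[g](ω) = \frac{i \sqrt{\pi} \omega \left(e^{3 \omega} + 1\right) e^{- \frac{\omega^{2}}{4} - \frac{3 \omega}{2} - \frac{9}{4}}}{2}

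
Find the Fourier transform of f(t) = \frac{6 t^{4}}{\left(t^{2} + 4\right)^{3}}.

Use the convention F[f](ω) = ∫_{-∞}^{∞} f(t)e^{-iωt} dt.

F(ω) = \frac{3 \pi \left(4 \omega^{2} - 10 \left|{\omega}\right| + 3\right) e^{- 2 \left|{\omega}\right|}}{8}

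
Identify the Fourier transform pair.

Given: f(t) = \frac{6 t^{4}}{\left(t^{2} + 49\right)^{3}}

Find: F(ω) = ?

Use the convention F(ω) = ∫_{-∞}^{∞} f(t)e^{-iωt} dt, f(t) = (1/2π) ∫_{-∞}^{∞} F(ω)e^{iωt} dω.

F(ω) = \frac{3 \pi \left(49 \omega^{2} - 35 \left|{\omega}\right| + 3\right) e^{- 7 \left|{\omega}\right|}}{28}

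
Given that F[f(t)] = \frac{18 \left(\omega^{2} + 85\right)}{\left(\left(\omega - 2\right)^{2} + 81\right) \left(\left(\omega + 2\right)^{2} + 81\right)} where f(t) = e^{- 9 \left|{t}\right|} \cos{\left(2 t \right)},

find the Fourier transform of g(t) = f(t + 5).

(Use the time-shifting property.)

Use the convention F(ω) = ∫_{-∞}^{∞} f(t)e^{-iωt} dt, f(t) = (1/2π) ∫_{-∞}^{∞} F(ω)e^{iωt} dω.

F[g](ω) = \frac{18 \left(\omega^{2} + 85\right) e^{5 i \omega}}{\omega^{4} + 154 \omega^{2} + 7225}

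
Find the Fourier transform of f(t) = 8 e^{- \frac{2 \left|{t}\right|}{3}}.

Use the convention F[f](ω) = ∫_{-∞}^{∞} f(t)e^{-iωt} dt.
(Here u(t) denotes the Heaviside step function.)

F(ω) = \frac{96}{9 \omega^{2} + 4}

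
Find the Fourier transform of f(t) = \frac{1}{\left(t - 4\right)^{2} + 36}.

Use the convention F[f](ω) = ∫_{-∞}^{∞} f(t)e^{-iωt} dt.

F(ω) = \frac{\pi e^{- 4 i \omega - 6 \left|{\omega}\right|}}{6}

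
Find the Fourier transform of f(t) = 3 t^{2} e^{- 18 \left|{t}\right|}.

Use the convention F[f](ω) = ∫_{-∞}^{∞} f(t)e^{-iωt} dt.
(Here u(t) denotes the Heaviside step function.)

F(ω) = \frac{648 \left(108 - \omega^{2}\right)}{\left(\omega^{2} + 324\right)^{3}}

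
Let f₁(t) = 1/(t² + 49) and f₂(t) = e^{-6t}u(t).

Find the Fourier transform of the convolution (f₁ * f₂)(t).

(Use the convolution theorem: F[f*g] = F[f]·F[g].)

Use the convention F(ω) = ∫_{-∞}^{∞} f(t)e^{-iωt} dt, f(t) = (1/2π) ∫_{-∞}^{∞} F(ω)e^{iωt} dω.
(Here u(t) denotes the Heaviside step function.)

F[f₁*f₂](ω) = \frac{\pi e^{- 7 \left|{\omega}\right|}}{7 \left(i \omega + 6\right)}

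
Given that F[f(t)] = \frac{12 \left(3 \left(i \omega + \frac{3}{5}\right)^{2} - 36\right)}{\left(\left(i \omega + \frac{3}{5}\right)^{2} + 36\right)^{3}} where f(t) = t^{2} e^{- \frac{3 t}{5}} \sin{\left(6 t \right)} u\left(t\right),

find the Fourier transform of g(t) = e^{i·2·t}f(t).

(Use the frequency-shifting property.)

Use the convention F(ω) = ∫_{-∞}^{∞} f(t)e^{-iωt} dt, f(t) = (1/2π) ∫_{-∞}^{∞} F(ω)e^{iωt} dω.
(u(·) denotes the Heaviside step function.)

F[g](ω) = \frac{22500 \left(\left(5 i \left(\omega - 2\right) + 3\right)^{2} - 300\right)}{\left(\left(5 i \left(\omega - 2\right) + 3\right)^{2} + 900\right)^{3}}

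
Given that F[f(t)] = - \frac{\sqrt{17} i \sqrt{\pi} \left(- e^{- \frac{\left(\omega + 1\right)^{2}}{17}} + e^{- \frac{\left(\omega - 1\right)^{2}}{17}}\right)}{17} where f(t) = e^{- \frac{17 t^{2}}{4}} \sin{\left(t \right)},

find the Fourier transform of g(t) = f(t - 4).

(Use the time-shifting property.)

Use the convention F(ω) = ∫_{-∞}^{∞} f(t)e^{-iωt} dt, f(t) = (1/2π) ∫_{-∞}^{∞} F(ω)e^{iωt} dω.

F[g](ω) = \frac{\sqrt{17} i \sqrt{\pi} \left(1 - e^{\frac{4 \omega}{17}}\right) e^{- \frac{\omega^{2}}{17} - \frac{2 \omega}{17} - 4 i \omega - \frac{1}{17}}}{17}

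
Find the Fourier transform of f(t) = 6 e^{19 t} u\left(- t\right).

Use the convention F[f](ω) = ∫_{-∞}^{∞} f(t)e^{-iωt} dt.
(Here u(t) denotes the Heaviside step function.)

F(ω) = - \frac{6}{i \omega - 19}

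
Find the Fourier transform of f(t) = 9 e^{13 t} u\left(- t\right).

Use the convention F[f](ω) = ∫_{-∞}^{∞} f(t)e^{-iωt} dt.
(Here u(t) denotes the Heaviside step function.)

F(ω) = - \frac{9}{i \omega - 13}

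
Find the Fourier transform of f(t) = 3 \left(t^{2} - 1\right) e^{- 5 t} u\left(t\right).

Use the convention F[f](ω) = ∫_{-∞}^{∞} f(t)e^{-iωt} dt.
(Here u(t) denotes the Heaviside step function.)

F(ω) = \frac{3 \left(2 i \omega - \left(i \omega + 5\right)^{3} + 10\right)}{\left(i \omega + 5\right)^{4}}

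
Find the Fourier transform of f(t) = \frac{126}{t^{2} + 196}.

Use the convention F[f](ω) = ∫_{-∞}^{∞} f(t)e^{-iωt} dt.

F(ω) = 9 \pi e^{- 14 \left|{\omega}\right|}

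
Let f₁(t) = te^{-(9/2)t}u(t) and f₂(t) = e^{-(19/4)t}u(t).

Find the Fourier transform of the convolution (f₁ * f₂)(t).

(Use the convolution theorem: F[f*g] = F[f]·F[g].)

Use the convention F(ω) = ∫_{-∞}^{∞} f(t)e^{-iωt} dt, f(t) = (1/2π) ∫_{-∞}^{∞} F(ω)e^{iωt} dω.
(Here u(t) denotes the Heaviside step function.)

F[f₁*f₂](ω) = \frac{16}{\left(2 i \omega + 9\right)^{2} \left(4 i \omega + 19\right)}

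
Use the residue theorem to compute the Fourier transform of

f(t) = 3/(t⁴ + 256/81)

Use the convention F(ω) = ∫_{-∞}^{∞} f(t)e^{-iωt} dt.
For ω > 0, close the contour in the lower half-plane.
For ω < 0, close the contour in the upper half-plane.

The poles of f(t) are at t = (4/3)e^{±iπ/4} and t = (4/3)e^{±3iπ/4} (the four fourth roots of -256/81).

Let g(z) = f(z)e^{-iωz}; for large |z| the factor e^{-iωz} decays in the lower half-plane when ω > 0 and in the upper half-plane when ω < 0.

Case ω > 0 (lower half-plane, clockwise contour ⇒ F(ω) = -2πi·ΣRes):
  Res_{z = - \frac{2 \sqrt{2}}{3} - \frac{2 \sqrt{2} i}{3}} g(z) = \frac{81 \sqrt{2} i \left(1 - i\right) e^{\frac{2 \sqrt{2} \omega \left(-1 + i\right)}{3}}}{512}
  Res_{z = \frac{2 \sqrt{2}}{3} - \frac{2 \sqrt{2} i}{3}} g(z) = \frac{81 \sqrt{2} i \left(1 + i\right) e^{- \frac{2 \sqrt{2} \omega \left(1 + i\right)}{3}}}{512}
  F(ω) = -2πi·ΣRes = \frac{81 \sqrt{2} \pi \left(1 - i\right) \left(e^{\frac{4 \sqrt{2} i \omega}{3}} + i\right) e^{- \frac{2 \sqrt{2} \omega \left(1 + i\right)}{3}}}{256} = \frac{81 \pi e^{- \frac{2 \sqrt{2} \omega}{3}} \sin{\left(\frac{2 \sqrt{2} \omega}{3} + \frac{\pi}{4} \right)}}{64}

Case ω < 0 (upper half-plane, counterclockwise contour ⇒ F(ω) = +2πi·ΣRes):
  Res_{z = \frac{2 \sqrt{2}}{3} + \frac{2 \sqrt{2} i}{3}} g(z) = \frac{81 \sqrt{2} i \left(-1 + i\right) e^{\frac{2 \sqrt{2} \omega \left(1 - i\right)}{3}}}{512}
  Res_{z = - \frac{2 \sqrt{2}}{3} + \frac{2 \sqrt{2} i}{3}} g(z) = \frac{81 \sqrt{2} \left(1 - i\right) e^{\frac{2 \sqrt{2} \omega \left(1 + i\right)}{3}}}{512}
  F(ω) = 2πi·ΣRes = - \frac{81 \sqrt{2} i \pi \left(i \left(1 - i\right) e^{\frac{2 \sqrt{2} \omega \left(1 - i\right)}{3}} - \left(1 - i\right) e^{\frac{2 \sqrt{2} \omega \left(1 + i\right)}{3}}\right)}{256} = \frac{81 \pi e^{\frac{2 \sqrt{2} \omega}{3}} \cos{\left(\frac{2 \sqrt{2} \omega}{3} + \frac{\pi}{4} \right)}}{64}

Both cases combine into a single formula in |ω|:

F(ω) = \frac{81 \pi e^{- \frac{2 \sqrt{2} \left|{\omega}\right|}{3}} \sin{\left(\frac{2 \sqrt{2} \left|{\omega}\right|}{3} + \frac{\pi}{4} \right)}}{64}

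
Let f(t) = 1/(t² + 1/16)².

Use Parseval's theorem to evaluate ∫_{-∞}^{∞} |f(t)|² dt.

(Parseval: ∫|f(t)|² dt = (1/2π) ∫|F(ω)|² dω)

∫|f(t)|² dt = 5120 \pi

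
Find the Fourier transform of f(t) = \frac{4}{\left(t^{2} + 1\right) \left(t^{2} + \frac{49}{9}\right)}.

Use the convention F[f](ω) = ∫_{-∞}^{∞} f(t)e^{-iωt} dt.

F(ω) = \frac{9 \pi e^{- \left|{\omega}\right|}}{10} - \frac{27 \pi e^{- \frac{7 \left|{\omega}\right|}{3}}}{70}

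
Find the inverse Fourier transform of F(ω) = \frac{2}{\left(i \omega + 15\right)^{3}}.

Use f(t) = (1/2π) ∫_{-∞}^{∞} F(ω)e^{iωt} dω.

f(t) = t^{2} e^{- 15 t} u\left(t\right)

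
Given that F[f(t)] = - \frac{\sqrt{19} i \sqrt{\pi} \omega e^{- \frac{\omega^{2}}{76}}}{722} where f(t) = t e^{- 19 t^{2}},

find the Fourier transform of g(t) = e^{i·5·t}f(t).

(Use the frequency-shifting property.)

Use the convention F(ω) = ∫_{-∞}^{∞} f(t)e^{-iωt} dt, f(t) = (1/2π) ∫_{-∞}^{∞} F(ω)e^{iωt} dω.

F[g](ω) = \frac{\sqrt{19} i \sqrt{\pi} \left(5 - \omega\right) e^{- \frac{\left(\omega - 5\right)^{2}}{76}}}{722}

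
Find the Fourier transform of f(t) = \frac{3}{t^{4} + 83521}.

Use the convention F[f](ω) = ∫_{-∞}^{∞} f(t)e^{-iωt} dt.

F(ω) = \frac{3 \pi e^{- \frac{17 \sqrt{2} \left|{\omega}\right|}{2}} \sin{\left(\frac{17 \sqrt{2} \left|{\omega}\right|}{2} + \frac{\pi}{4} \right)}}{4913}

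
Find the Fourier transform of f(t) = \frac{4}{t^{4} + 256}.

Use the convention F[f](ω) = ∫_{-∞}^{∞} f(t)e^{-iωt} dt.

F(ω) = \frac{\pi e^{- 2 \sqrt{2} \left|{\omega}\right|} \sin{\left(2 \sqrt{2} \left|{\omega}\right| + \frac{\pi}{4} \right)}}{16}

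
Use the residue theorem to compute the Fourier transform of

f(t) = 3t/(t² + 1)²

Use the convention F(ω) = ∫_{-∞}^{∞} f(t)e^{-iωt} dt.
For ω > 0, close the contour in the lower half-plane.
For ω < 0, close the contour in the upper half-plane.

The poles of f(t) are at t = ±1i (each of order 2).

Let g(z) = f(z)e^{-iωz}; for large |z| the factor e^{-iωz} decays in the lower half-plane when ω > 0 and in the upper half-plane when ω < 0.

Case ω > 0 (lower half-plane, clockwise contour ⇒ F(ω) = -2πi·ΣRes):
  Res_{z = - i} g(z) = \frac{3 \omega e^{- \omega}}{4} (pole of order 2)
  F(ω) = -2πi·ΣRes = - \frac{3 i \pi \omega e^{- \omega}}{2}

Case ω < 0 (upper half-plane, counterclockwise contour ⇒ F(ω) = +2πi·ΣRes):
  Res_{z = i} g(z) = - \frac{3 \omega e^{\omega}}{4} (pole of order 2)
  F(ω) = 2πi·ΣRes = - \frac{3 i \pi \omega e^{\omega}}{2}

Both cases combine into a single formula in |ω|:

F(ω) = - \frac{3 i \pi \omega e^{- \left|{\omega}\right|}}{2}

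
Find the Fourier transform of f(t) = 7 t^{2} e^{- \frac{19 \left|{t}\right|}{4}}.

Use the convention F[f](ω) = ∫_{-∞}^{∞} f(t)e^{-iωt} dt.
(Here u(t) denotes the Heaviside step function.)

F(ω) = \frac{34048 \left(361 - 48 \omega^{2}\right)}{\left(16 \omega^{2} + 361\right)^{3}}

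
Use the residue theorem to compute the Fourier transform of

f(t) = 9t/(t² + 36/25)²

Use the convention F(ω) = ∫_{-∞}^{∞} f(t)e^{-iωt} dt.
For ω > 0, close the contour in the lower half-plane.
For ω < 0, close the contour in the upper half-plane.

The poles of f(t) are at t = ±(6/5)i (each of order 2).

Let g(z) = f(z)e^{-iωz}; for large |z| the factor e^{-iωz} decays in the lower half-plane when ω > 0 and in the upper half-plane when ω < 0.

Case ω > 0 (lower half-plane, clockwise contour ⇒ F(ω) = -2πi·ΣRes):
  Res_{z = - \frac{6 i}{5}} g(z) = \frac{15 \omega e^{- \frac{6 \omega}{5}}}{8} (pole of order 2)
  F(ω) = -2πi·ΣRes = - \frac{15 i \pi \omega e^{- \frac{6 \omega}{5}}}{4}

Case ω < 0 (upper half-plane, counterclockwise contour ⇒ F(ω) = +2πi·ΣRes):
  Res_{z = \frac{6 i}{5}} g(z) = - \frac{15 \omega e^{\frac{6 \omega}{5}}}{8} (pole of order 2)
  F(ω) = 2πi·ΣRes = - \frac{15 i \pi \omega e^{\frac{6 \omega}{5}}}{4}

Both cases combine into a single formula in |ω|:

F(ω) = - \frac{15 i \pi \omega e^{- \frac{6 \left|{\omega}\right|}{5}}}{4}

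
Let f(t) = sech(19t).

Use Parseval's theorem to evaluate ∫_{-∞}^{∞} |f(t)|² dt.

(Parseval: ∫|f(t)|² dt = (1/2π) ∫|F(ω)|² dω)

∫|f(t)|² dt = \frac{2}{19}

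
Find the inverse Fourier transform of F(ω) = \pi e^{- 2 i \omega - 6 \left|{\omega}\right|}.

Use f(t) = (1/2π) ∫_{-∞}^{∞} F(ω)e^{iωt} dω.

f(t) = \frac{6}{\left(t - 2\right)^{2} + 36}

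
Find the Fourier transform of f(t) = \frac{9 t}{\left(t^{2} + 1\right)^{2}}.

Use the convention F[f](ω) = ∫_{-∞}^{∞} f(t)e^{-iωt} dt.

F(ω) = - \frac{9 i \pi \omega e^{- \left|{\omega}\right|}}{2}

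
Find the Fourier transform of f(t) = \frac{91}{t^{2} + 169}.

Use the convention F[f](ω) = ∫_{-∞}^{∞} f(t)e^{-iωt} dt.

F(ω) = 7 \pi e^{- 13 \left|{\omega}\right|}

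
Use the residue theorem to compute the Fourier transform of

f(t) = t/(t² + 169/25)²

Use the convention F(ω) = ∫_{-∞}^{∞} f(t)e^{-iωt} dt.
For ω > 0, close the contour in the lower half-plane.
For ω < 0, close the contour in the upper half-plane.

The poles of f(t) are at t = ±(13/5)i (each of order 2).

Let g(z) = f(z)e^{-iωz}; for large |z| the factor e^{-iωz} decays in the lower half-plane when ω > 0 and in the upper half-plane when ω < 0.

Case ω > 0 (lower half-plane, clockwise contour ⇒ F(ω) = -2πi·ΣRes):
  Res_{z = - \frac{13 i}{5}} g(z) = \frac{5 \omega e^{- \frac{13 \omega}{5}}}{52} (pole of order 2)
  F(ω) = -2πi·ΣRes = - \frac{5 i \pi \omega e^{- \frac{13 \omega}{5}}}{26}

Case ω < 0 (upper half-plane, counterclockwise contour ⇒ F(ω) = +2πi·ΣRes):
  Res_{z = \frac{13 i}{5}} g(z) = - \frac{5 \omega e^{\frac{13 \omega}{5}}}{52} (pole of order 2)
  F(ω) = 2πi·ΣRes = - \frac{5 i \pi \omega e^{\frac{13 \omega}{5}}}{26}

Both cases combine into a single formula in |ω|:

F(ω) = - \frac{5 i \pi \omega e^{- \frac{13 \left|{\omega}\right|}{5}}}{26}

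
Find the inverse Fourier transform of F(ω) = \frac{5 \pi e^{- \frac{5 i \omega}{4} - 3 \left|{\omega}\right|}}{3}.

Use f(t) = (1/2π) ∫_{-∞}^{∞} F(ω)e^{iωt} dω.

f(t) = \frac{5}{\left(t - \frac{5}{4}\right)^{2} + 9}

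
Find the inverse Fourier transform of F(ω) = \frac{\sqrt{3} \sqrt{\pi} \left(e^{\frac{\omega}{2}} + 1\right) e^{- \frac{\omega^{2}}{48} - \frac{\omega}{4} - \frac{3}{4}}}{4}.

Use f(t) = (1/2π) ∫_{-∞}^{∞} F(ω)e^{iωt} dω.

f(t) = 3 e^{- 12 t^{2}} \cos{\left(6 t \right)}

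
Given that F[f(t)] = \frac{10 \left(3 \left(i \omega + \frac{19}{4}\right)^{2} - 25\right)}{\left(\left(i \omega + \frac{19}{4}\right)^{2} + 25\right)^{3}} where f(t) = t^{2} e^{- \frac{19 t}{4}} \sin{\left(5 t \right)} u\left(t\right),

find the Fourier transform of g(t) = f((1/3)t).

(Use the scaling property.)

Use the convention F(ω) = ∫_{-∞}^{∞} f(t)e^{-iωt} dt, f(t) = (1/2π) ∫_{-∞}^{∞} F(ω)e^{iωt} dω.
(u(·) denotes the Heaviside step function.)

F[g](ω) = \frac{7680 \left(3 \left(12 i \omega + 19\right)^{2} - 400\right)}{\left(\left(12 i \omega + 19\right)^{2} + 400\right)^{3}}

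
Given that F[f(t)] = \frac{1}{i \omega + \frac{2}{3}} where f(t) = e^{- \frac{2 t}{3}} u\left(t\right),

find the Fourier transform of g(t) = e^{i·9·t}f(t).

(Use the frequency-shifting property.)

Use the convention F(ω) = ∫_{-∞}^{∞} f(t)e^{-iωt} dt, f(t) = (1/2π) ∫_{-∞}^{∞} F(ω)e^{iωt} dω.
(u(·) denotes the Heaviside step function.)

F[g](ω) = \frac{3}{3 i \left(\omega - 9\right) + 2}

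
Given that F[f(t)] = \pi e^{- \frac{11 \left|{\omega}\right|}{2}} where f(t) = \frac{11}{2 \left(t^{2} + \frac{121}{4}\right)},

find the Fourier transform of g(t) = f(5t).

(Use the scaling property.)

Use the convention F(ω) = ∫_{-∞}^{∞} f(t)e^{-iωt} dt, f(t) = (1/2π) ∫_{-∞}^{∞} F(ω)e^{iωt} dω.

F[g](ω) = \frac{\pi e^{- \frac{11 \left|{\omega}\right|}{10}}}{5}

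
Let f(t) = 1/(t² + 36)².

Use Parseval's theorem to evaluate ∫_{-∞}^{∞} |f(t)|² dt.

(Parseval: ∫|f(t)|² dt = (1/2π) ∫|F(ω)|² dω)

∫|f(t)|² dt = \frac{5 \pi}{4478976}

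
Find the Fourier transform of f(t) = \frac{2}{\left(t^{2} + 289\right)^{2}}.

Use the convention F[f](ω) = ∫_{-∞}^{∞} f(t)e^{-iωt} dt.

F(ω) = \frac{\pi \left(17 \left|{\omega}\right| + 1\right) e^{- 17 \left|{\omega}\right|}}{4913}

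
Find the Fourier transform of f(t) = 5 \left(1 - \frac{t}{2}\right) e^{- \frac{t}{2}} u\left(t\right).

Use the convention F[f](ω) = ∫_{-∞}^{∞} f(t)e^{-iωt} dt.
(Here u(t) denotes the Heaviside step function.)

F(ω) = \frac{20 i \omega}{- 4 \omega^{2} + 4 i \omega + 1}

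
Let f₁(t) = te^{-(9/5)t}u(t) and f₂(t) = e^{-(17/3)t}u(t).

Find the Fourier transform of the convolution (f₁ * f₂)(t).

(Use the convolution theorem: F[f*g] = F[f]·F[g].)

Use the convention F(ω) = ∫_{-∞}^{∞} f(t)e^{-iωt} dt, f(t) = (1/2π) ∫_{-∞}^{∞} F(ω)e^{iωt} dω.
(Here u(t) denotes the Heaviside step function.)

F[f₁*f₂](ω) = \frac{75}{\left(3 i \omega + 17\right) \left(5 i \omega + 9\right)^{2}}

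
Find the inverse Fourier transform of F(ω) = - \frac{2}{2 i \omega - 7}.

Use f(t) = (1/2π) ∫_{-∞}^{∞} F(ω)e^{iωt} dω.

f(t) = e^{\frac{7 t}{2}} u\left(- t\right)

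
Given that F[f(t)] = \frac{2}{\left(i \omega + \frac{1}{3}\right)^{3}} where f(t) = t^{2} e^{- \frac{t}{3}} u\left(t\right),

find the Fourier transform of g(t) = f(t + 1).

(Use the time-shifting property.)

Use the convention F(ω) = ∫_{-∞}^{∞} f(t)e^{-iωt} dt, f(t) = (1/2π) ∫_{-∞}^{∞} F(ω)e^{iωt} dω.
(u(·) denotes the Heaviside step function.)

F[g](ω) = \frac{54 e^{i \omega}}{\left(3 i \omega + 1\right)^{3}}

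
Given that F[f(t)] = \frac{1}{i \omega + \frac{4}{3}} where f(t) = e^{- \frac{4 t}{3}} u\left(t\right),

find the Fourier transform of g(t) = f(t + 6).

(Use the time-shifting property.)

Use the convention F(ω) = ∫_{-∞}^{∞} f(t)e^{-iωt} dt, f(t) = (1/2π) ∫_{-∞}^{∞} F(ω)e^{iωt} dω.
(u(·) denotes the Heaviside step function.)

F[g](ω) = \frac{3 e^{6 i \omega}}{3 i \omega + 4}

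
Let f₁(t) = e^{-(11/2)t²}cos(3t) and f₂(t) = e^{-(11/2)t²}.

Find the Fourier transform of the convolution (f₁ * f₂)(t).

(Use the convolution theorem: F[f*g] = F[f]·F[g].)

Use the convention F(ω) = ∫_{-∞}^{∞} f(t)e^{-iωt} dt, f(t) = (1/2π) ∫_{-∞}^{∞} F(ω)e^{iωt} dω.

F[f₁*f₂](ω) = \frac{\pi \left(e^{\frac{6 \omega}{11}} + 1\right) e^{- \frac{\omega^{2}}{11} - \frac{3 \omega}{11} - \frac{9}{22}}}{11}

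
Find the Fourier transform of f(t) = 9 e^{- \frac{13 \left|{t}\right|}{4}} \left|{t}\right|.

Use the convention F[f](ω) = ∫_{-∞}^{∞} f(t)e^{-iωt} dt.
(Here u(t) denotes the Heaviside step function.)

F(ω) = \frac{288 \left(169 - 16 \omega^{2}\right)}{\left(16 \omega^{2} + 169\right)^{2}}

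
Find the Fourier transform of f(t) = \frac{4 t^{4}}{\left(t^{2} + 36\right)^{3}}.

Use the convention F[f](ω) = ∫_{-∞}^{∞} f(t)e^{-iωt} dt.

F(ω) = \frac{\pi \left(12 \omega^{2} - 10 \left|{\omega}\right| + 1\right) e^{- 6 \left|{\omega}\right|}}{4}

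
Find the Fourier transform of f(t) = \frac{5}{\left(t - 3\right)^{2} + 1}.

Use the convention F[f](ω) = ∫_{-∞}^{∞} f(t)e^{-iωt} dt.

F(ω) = 5 \pi e^{- 3 i \omega - \left|{\omega}\right|}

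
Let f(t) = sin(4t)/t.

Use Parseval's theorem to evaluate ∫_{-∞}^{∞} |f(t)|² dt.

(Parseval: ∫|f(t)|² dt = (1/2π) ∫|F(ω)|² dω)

∫|f(t)|² dt = 4 \pi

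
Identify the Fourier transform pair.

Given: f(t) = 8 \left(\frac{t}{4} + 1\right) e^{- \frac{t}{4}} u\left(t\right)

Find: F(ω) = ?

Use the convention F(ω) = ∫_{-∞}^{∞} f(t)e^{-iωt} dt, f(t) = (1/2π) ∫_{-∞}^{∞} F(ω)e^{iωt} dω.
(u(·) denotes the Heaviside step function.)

F(ω) = \frac{64 \left(- 2 i \omega - 1\right)}{16 \omega^{2} - 8 i \omega - 1}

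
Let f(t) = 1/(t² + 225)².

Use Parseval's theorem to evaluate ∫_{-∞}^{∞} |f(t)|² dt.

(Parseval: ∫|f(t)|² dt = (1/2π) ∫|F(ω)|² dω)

∫|f(t)|² dt = \frac{\pi}{546750000}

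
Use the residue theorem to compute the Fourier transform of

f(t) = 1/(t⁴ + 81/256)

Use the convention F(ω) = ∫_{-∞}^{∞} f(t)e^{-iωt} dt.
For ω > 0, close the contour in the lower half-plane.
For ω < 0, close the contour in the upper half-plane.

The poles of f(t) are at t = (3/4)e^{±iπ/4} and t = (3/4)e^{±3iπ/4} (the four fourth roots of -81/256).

Let g(z) = f(z)e^{-iωz}; for large |z| the factor e^{-iωz} decays in the lower half-plane when ω > 0 and in the upper half-plane when ω < 0.

Case ω > 0 (lower half-plane, clockwise contour ⇒ F(ω) = -2πi·ΣRes):
  Res_{z = - \frac{3 \sqrt{2}}{8} - \frac{3 \sqrt{2} i}{8}} g(z) = \frac{8 \sqrt{2} \left(1 + i\right) e^{\frac{3 \sqrt{2} \omega \left(-1 + i\right)}{8}}}{27}
  Res_{z = \frac{3 \sqrt{2}}{8} - \frac{3 \sqrt{2} i}{8}} g(z) = \frac{8 \sqrt{2} \left(-1 + i\right) e^{- \frac{3 \sqrt{2} \omega \left(1 + i\right)}{8}}}{27}
  F(ω) = -2πi·ΣRes = \frac{16 \sqrt{2} \pi \left(\left(1 - i\right) e^{\frac{3 \sqrt{2} i \omega}{4}} + 1 + i\right) e^{- \frac{3 \sqrt{2} \omega \left(1 + i\right)}{8}}}{27} = \frac{64 \pi e^{- \frac{3 \sqrt{2} \omega}{8}} \sin{\left(\frac{3 \sqrt{2} \omega}{8} + \frac{\pi}{4} \right)}}{27}

Case ω < 0 (upper half-plane, counterclockwise contour ⇒ F(ω) = +2πi·ΣRes):
  Res_{z = \frac{3 \sqrt{2}}{8} + \frac{3 \sqrt{2} i}{8}} g(z) = - \frac{8 \sqrt{2} \left(1 + i\right) e^{\frac{3 \sqrt{2} \omega \left(1 - i\right)}{8}}}{27}
  Res_{z = - \frac{3 \sqrt{2}}{8} + \frac{3 \sqrt{2} i}{8}} g(z) = \frac{8 \sqrt{2} \left(1 - i\right) e^{\frac{3 \sqrt{2} \omega \left(1 + i\right)}{8}}}{27}
  F(ω) = 2πi·ΣRes = - \frac{16 \sqrt{2} i \pi \left(\left(1 + i\right) e^{\frac{3 \sqrt{2} \omega \left(1 - i\right)}{8}} - \left(1 - i\right) e^{\frac{3 \sqrt{2} \omega \left(1 + i\right)}{8}}\right)}{27} = \frac{64 \pi e^{\frac{3 \sqrt{2} \omega}{8}} \cos{\left(\frac{3 \sqrt{2} \omega}{8} + \frac{\pi}{4} \right)}}{27}

Both cases combine into a single formula in |ω|:

F(ω) = \frac{64 \pi e^{- \frac{3 \sqrt{2} \left|{\omega}\right|}{8}} \sin{\left(\frac{3 \sqrt{2} \left|{\omega}\right|}{8} + \frac{\pi}{4} \right)}}{27}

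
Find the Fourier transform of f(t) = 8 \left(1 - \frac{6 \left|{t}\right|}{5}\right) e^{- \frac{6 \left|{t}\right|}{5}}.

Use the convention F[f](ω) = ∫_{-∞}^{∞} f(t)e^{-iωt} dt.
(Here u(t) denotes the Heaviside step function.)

F(ω) = \frac{24000 \omega^{2}}{\left(25 \omega^{2} + 36\right)^{2}}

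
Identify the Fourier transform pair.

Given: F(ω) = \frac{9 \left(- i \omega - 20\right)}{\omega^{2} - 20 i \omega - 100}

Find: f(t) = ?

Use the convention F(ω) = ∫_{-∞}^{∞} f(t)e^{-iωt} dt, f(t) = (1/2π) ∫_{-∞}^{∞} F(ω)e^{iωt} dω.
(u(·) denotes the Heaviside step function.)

f(t) = 9 \left(10 t + 1\right) e^{- 10 t} u\left(t\right)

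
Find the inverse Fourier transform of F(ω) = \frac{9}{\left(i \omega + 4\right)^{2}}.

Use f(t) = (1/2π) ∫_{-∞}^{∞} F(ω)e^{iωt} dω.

f(t) = 9 t e^{- 4 t} u\left(t\right)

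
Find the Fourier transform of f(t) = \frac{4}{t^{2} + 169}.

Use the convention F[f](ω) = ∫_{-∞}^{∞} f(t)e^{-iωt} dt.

F(ω) = \frac{4 \pi e^{- 13 \left|{\omega}\right|}}{13}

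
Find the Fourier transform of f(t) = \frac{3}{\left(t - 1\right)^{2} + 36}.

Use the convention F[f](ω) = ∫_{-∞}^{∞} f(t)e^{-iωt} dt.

F(ω) = \frac{\pi e^{- i \omega - 6 \left|{\omega}\right|}}{2}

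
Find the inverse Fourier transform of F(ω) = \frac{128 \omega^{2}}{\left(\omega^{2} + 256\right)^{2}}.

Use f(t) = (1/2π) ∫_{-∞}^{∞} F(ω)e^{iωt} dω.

f(t) = 2 \left(1 - 16 \left|{t}\right|\right) e^{- 16 \left|{t}\right|}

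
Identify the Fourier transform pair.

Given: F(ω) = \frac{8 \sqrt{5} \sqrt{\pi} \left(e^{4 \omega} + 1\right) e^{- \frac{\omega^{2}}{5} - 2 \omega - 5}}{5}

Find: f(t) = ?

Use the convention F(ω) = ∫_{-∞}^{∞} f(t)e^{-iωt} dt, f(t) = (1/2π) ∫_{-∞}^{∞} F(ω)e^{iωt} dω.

f(t) = 8 e^{- \frac{5 t^{2}}{4}} \cos{\left(5 t \right)}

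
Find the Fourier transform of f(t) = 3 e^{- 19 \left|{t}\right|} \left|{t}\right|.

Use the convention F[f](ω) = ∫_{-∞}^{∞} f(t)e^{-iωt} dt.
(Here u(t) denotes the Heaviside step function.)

F(ω) = \frac{6 \left(361 - \omega^{2}\right)}{\left(\omega^{2} + 361\right)^{2}}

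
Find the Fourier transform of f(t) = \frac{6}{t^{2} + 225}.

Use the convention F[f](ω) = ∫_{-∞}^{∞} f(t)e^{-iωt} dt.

F(ω) = \frac{2 \pi e^{- 15 \left|{\omega}\right|}}{5}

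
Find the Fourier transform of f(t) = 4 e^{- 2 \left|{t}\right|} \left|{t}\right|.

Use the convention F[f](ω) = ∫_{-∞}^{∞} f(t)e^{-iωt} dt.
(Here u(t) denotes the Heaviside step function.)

F(ω) = \frac{8 \left(4 - \omega^{2}\right)}{\left(\omega^{2} + 4\right)^{2}}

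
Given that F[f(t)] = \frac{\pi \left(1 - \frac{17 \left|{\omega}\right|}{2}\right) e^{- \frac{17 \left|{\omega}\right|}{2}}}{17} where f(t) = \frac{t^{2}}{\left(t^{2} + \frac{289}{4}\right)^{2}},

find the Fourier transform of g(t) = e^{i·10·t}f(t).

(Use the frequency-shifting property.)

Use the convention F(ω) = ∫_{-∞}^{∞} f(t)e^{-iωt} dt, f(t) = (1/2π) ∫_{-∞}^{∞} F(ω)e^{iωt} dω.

F[g](ω) = \frac{\pi \left(2 - 17 \left|{\omega - 10}\right|\right) e^{- \frac{17 \left|{\omega - 10}\right|}{2}}}{34}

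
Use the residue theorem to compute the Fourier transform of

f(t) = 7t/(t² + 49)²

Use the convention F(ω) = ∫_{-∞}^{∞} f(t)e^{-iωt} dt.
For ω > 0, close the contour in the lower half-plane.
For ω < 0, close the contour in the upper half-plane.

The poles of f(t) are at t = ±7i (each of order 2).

Let g(z) = f(z)e^{-iωz}; for large |z| the factor e^{-iωz} decays in the lower half-plane when ω > 0 and in the upper half-plane when ω < 0.

Case ω > 0 (lower half-plane, clockwise contour ⇒ F(ω) = -2πi·ΣRes):
  Res_{z = - 7 i} g(z) = \frac{\omega e^{- 7 \omega}}{4} (pole of order 2)
  F(ω) = -2πi·ΣRes = - \frac{i \pi \omega e^{- 7 \omega}}{2}

Case ω < 0 (upper half-plane, counterclockwise contour ⇒ F(ω) = +2πi·ΣRes):
  Res_{z = 7 i} g(z) = - \frac{\omega e^{7 \omega}}{4} (pole of order 2)
  F(ω) = 2πi·ΣRes = - \frac{i \pi \omega e^{7 \omega}}{2}

Both cases combine into a single formula in |ω|:

F(ω) = - \frac{i \pi \omega e^{- 7 \left|{\omega}\right|}}{2}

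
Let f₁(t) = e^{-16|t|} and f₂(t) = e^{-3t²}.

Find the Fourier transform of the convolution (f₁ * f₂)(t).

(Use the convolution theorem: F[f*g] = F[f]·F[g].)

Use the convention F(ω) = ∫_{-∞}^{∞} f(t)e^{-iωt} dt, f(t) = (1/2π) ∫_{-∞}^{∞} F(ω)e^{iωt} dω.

F[f₁*f₂](ω) = \frac{32 \sqrt{3} \sqrt{\pi} e^{- \frac{\omega^{2}}{12}}}{3 \left(\omega^{2} + 256\right)}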